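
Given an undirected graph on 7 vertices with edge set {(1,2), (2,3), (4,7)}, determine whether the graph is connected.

Step 1: Build adjacency list from edges:
  1: 2
  2: 1, 3
  3: 2
  4: 7
  5: (none)
  6: (none)
  7: 4

Step 2: Run BFS/DFS from vertex 1:
  Visited: {1, 2, 3}
  Reached 3 of 7 vertices

Step 3: Only 3 of 7 vertices reached. Graph is disconnected.
Connected components: {1, 2, 3}, {4, 7}, {5}, {6}
Answer: No, the graph is not connected (4 components).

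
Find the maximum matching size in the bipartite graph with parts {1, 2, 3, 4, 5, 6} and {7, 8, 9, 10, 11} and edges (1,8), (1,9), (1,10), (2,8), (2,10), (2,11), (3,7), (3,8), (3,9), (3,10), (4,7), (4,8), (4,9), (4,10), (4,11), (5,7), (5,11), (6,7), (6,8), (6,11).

Step 1: List the neighbors of each left vertex:
  1: 8, 9, 10
  2: 8, 10, 11
  3: 7, 8, 9, 10
  4: 7, 8, 9, 10, 11
  5: 7, 11
  6: 7, 8, 11

Step 2: Greedily match left vertices, then look for augmenting paths:
  Match 1 -- 8
  Match 2 -- 10
  Match 3 -- 7
  Match 4 -- 9
  Match 5 -- 11
  No augmenting path remains.

Step 3: Verify this is maximum:
  Matching size 5 = min(|L|, |R|) = min(6, 5), which is an upper bound, so this matching is maximum.

Maximum matching: {(1,8), (2,10), (3,7), (4,9), (5,11)}
Size: 5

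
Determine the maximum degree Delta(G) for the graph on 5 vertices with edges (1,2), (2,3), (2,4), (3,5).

Step 1: Count edges incident to each vertex:
  deg(1) = 1 (neighbors: 2)
  deg(2) = 3 (neighbors: 1, 3, 4)
  deg(3) = 2 (neighbors: 2, 5)
  deg(4) = 1 (neighbors: 2)
  deg(5) = 1 (neighbors: 3)

Step 2: Find maximum:
  max(1, 3, 2, 1, 1) = 3 (vertex 2)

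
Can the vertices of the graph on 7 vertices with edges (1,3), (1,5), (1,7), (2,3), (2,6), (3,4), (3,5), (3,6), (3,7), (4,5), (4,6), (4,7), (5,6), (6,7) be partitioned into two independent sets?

Step 1: Attempt 2-coloring using BFS:
  Start at vertex 1, assign color 0
  Color vertex 3 with color 1 (neighbor of 1)
  Color vertex 5 with color 1 (neighbor of 1)
  Color vertex 7 with color 1 (neighbor of 1)
  Color vertex 2 with color 0 (neighbor of 3)
  Color vertex 4 with color 0 (neighbor of 3)

Step 2: Conflict found! Vertices 3 and 5 are adjacent but have the same color.
This means the graph contains an odd cycle.

The graph is NOT bipartite.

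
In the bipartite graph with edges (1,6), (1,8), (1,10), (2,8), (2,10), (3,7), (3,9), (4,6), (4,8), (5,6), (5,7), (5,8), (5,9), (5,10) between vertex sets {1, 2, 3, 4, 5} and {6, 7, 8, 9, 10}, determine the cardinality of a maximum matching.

Step 1: List the neighbors of each left vertex:
  1: 6, 8, 10
  2: 8, 10
  3: 7, 9
  4: 6, 8
  5: 6, 7, 8, 9, 10

Step 2: Greedily match left vertices, then look for augmenting paths:
  Match 1 -- 10
  Match 2 -- 8
  Match 3 -- 7
  Match 4 -- 6
  Match 5 -- 9
  No augmenting path remains.

Step 3: Verify this is maximum:
  Matching size 5 = min(|L|, |R|) = min(5, 5), which is an upper bound, so this matching is maximum.

Maximum matching: {(1,10), (2,8), (3,7), (4,6), (5,9)}
Size: 5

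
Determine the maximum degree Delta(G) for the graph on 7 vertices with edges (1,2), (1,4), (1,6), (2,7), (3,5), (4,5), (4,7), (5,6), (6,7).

Step 1: Count edges incident to each vertex:
  deg(1) = 3 (neighbors: 2, 4, 6)
  deg(2) = 2 (neighbors: 1, 7)
  deg(3) = 1 (neighbors: 5)
  deg(4) = 3 (neighbors: 1, 5, 7)
  deg(5) = 3 (neighbors: 3, 4, 6)
  deg(6) = 3 (neighbors: 1, 5, 7)
  deg(7) = 3 (neighbors: 2, 4, 6)

Step 2: Find maximum:
  max(3, 2, 1, 3, 3, 3, 3) = 3 (vertex 1)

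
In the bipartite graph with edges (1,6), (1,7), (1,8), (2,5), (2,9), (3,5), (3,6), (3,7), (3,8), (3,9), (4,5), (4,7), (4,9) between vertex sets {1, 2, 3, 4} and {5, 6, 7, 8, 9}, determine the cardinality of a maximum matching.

Step 1: List the neighbors of each left vertex:
  1: 6, 7, 8
  2: 5, 9
  3: 5, 6, 7, 8, 9
  4: 5, 7, 9

Step 2: Greedily match left vertices, then look for augmenting paths:
  Match 1 -- 6
  Match 2 -- 5
  Match 3 -- 7
  Match 4 -- 9
  No augmenting path remains.

Step 3: Verify this is maximum:
  Matching size 4 = min(|L|, |R|) = min(4, 5), which is an upper bound, so this matching is maximum.

Maximum matching: {(1,6), (2,5), (3,7), (4,9)}
Size: 4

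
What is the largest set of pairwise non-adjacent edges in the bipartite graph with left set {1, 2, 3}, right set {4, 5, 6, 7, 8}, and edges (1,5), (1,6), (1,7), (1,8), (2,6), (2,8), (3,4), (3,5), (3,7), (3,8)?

Step 1: List the neighbors of each left vertex:
  1: 5, 6, 7, 8
  2: 6, 8
  3: 4, 5, 7, 8

Step 2: Greedily match left vertices, then look for augmenting paths:
  Match 1 -- 5
  Match 2 -- 6
  Match 3 -- 4
  No augmenting path remains.

Step 3: Verify this is maximum:
  Matching size 3 = min(|L|, |R|) = min(3, 5), which is an upper bound, so this matching is maximum.

Maximum matching: {(1,5), (2,6), (3,4)}
Size: 3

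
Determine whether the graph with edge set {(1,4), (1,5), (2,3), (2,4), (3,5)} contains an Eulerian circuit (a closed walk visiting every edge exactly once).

Step 1: Find the degree of each vertex:
  deg(1) = 2
  deg(2) = 2
  deg(3) = 2
  deg(4) = 2
  deg(5) = 2

Step 2: Count vertices with odd degree:
  All vertices have even degree (0 odd-degree vertices)

Step 3: Apply Euler's theorem:
  - Eulerian circuit exists iff graph is connected and all vertices have even degree
  - Eulerian path exists iff graph is connected and has 0 or 2 odd-degree vertices

Graph is connected with 0 odd-degree vertices.
Both Eulerian circuit and Eulerian path exist.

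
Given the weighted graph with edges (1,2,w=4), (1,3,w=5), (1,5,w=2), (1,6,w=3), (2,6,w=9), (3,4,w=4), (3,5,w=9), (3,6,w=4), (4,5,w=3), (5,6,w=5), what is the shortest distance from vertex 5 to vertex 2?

Step 1: Build adjacency list with weights:
  1: 2(w=4), 3(w=5), 5(w=2), 6(w=3)
  2: 1(w=4), 6(w=9)
  3: 1(w=5), 4(w=4), 5(w=9), 6(w=4)
  4: 3(w=4), 5(w=3)
  5: 1(w=2), 3(w=9), 4(w=3), 6(w=5)
  6: 1(w=3), 2(w=9), 3(w=4), 5(w=5)

Step 2: Apply Dijkstra's algorithm from vertex 5:
  Visit vertex 5 (distance=0)
    Update dist[1] = 2
    Update dist[3] = 9
    Update dist[4] = 3
    Update dist[6] = 5
  Visit vertex 1 (distance=2)
    Update dist[2] = 6
    Update dist[3] = 7
  Visit vertex 4 (distance=3)
  Visit vertex 6 (distance=5)
  Visit vertex 2 (distance=6)

Step 3: Shortest path: 5 -> 1 -> 2
Total weight: 2 + 4 = 6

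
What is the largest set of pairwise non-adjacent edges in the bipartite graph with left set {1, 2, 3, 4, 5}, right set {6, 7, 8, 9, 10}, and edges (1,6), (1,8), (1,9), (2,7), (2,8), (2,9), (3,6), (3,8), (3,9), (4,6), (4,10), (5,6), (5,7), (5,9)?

Step 1: List the neighbors of each left vertex:
  1: 6, 8, 9
  2: 7, 8, 9
  3: 6, 8, 9
  4: 6, 10
  5: 6, 7, 9

Step 2: Greedily match left vertices, then look for augmenting paths:
  Match 1 -- 6
  Match 2 -- 7
  Match 3 -- 8
  Match 4 -- 10
  Match 5 -- 9
  No augmenting path remains.

Step 3: Verify this is maximum:
  Matching size 5 = min(|L|, |R|) = min(5, 5), which is an upper bound, so this matching is maximum.

Maximum matching: {(1,6), (2,7), (3,8), (4,10), (5,9)}
Size: 5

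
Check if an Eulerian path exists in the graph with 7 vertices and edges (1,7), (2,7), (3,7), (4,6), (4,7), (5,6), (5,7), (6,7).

Step 1: Find the degree of each vertex:
  deg(1) = 1
  deg(2) = 1
  deg(3) = 1
  deg(4) = 2
  deg(5) = 2
  deg(6) = 3
  deg(7) = 6

Step 2: Count vertices with odd degree:
  Odd-degree vertices: 1, 2, 3, 6 (4 total)

Step 3: Apply Euler's theorem:
  - Eulerian circuit exists iff graph is connected and all vertices have even degree
  - Eulerian path exists iff graph is connected and has 0 or 2 odd-degree vertices

Graph has 4 odd-degree vertices (need 0 or 2).
Neither Eulerian path nor Eulerian circuit exists.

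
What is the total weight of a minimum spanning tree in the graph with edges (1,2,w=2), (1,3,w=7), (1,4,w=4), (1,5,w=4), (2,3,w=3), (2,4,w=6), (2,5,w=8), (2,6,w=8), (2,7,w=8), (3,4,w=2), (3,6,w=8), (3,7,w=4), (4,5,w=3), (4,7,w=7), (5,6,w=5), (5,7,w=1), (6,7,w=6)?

Apply Kruskal's algorithm (sort edges by weight, add if no cycle):

Sorted edges by weight:
  (5,7) w=1
  (1,2) w=2
  (3,4) w=2
  (2,3) w=3
  (4,5) w=3
  (1,4) w=4
  (1,5) w=4
  (3,7) w=4
  (5,6) w=5
  (2,4) w=6
  (6,7) w=6
  (1,3) w=7
  (4,7) w=7
  (2,6) w=8
  (2,5) w=8
  (2,7) w=8
  (3,6) w=8

Add edge (5,7) w=1 -- no cycle. Running total: 1
Add edge (1,2) w=2 -- no cycle. Running total: 3
Add edge (3,4) w=2 -- no cycle. Running total: 5
Add edge (2,3) w=3 -- no cycle. Running total: 8
Add edge (4,5) w=3 -- no cycle. Running total: 11
Skip edge (1,4) w=4 -- would create cycle
Skip edge (1,5) w=4 -- would create cycle
Skip edge (3,7) w=4 -- would create cycle
Add edge (5,6) w=5 -- no cycle. Running total: 16

MST edges: (5,7,w=1), (1,2,w=2), (3,4,w=2), (2,3,w=3), (4,5,w=3), (5,6,w=5)
Total MST weight: 1 + 2 + 2 + 3 + 3 + 5 = 16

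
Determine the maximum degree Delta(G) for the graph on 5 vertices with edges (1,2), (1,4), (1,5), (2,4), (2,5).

Step 1: Count edges incident to each vertex:
  deg(1) = 3 (neighbors: 2, 4, 5)
  deg(2) = 3 (neighbors: 1, 4, 5)
  deg(3) = 0 (neighbors: none)
  deg(4) = 2 (neighbors: 1, 2)
  deg(5) = 2 (neighbors: 1, 2)

Step 2: Find maximum:
  max(3, 3, 0, 2, 2) = 3 (vertex 1)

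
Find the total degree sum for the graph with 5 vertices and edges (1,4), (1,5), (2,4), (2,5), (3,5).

Step 1: Count edges incident to each vertex:
  deg(1) = 2 (neighbors: 4, 5)
  deg(2) = 2 (neighbors: 4, 5)
  deg(3) = 1 (neighbors: 5)
  deg(4) = 2 (neighbors: 1, 2)
  deg(5) = 3 (neighbors: 1, 2, 3)

Step 2: Sum all degrees:
  2 + 2 + 1 + 2 + 3 = 10

Verification: sum of degrees = 2 * |E| = 2 * 5 = 10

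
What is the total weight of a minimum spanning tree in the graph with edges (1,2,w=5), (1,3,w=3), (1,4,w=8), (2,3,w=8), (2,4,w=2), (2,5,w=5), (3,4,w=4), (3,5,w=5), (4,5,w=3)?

Apply Kruskal's algorithm (sort edges by weight, add if no cycle):

Sorted edges by weight:
  (2,4) w=2
  (1,3) w=3
  (4,5) w=3
  (3,4) w=4
  (1,2) w=5
  (2,5) w=5
  (3,5) w=5
  (1,4) w=8
  (2,3) w=8

Add edge (2,4) w=2 -- no cycle. Running total: 2
Add edge (1,3) w=3 -- no cycle. Running total: 5
Add edge (4,5) w=3 -- no cycle. Running total: 8
Add edge (3,4) w=4 -- no cycle. Running total: 12

MST edges: (2,4,w=2), (1,3,w=3), (4,5,w=3), (3,4,w=4)
Total MST weight: 2 + 3 + 3 + 4 = 12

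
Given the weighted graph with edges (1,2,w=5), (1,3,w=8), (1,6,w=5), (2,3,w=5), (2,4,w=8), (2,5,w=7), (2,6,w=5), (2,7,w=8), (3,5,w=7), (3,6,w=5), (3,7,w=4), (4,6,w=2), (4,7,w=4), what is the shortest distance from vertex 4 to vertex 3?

Step 1: Build adjacency list with weights:
  1: 2(w=5), 3(w=8), 6(w=5)
  2: 1(w=5), 3(w=5), 4(w=8), 5(w=7), 6(w=5), 7(w=8)
  3: 1(w=8), 2(w=5), 5(w=7), 6(w=5), 7(w=4)
  4: 2(w=8), 6(w=2), 7(w=4)
  5: 2(w=7), 3(w=7)
  6: 1(w=5), 2(w=5), 3(w=5), 4(w=2)
  7: 2(w=8), 3(w=4), 4(w=4)

Step 2: Apply Dijkstra's algorithm from vertex 4:
  Visit vertex 4 (distance=0)
    Update dist[2] = 8
    Update dist[6] = 2
    Update dist[7] = 4
  Visit vertex 6 (distance=2)
    Update dist[1] = 7
    Update dist[2] = 7
    Update dist[3] = 7
  Visit vertex 7 (distance=4)
  Visit vertex 1 (distance=7)
  Visit vertex 2 (distance=7)
    Update dist[5] = 14
  Visit vertex 3 (distance=7)

Step 3: Shortest path: 4 -> 6 -> 3
Total weight: 2 + 5 = 7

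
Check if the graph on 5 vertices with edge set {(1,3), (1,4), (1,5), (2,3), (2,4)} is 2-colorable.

Step 1: Attempt 2-coloring using BFS:
  Start at vertex 1, assign color 0
  Color vertex 3 with color 1 (neighbor of 1)
  Color vertex 4 with color 1 (neighbor of 1)
  Color vertex 5 with color 1 (neighbor of 1)
  Color vertex 2 with color 0 (neighbor of 3)

Step 2: 2-coloring succeeded. No conflicts found.
  Set A (color 0): {1, 2}
  Set B (color 1): {3, 4, 5}

The graph is bipartite with partition {1, 2}, {3, 4, 5}.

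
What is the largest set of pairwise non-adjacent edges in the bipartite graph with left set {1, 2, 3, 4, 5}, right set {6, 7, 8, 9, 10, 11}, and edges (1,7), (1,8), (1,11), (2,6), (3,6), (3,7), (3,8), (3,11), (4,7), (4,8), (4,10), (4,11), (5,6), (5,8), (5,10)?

Step 1: List the neighbors of each left vertex:
  1: 7, 8, 11
  2: 6
  3: 6, 7, 8, 11
  4: 7, 8, 10, 11
  5: 6, 8, 10

Step 2: Greedily match left vertices, then look for augmenting paths:
  Match 1 -- 7
  Match 2 -- 6
  Match 3 -- 11
  Match 4 -- 10
  Match 5 -- 8
  No augmenting path remains.

Step 3: Verify this is maximum:
  Matching size 5 = min(|L|, |R|) = min(5, 6), which is an upper bound, so this matching is maximum.

Maximum matching: {(1,7), (2,6), (3,11), (4,10), (5,8)}
Size: 5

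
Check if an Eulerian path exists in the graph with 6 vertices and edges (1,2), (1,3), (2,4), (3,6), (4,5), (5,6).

Step 1: Find the degree of each vertex:
  deg(1) = 2
  deg(2) = 2
  deg(3) = 2
  deg(4) = 2
  deg(5) = 2
  deg(6) = 2

Step 2: Count vertices with odd degree:
  All vertices have even degree (0 odd-degree vertices)

Step 3: Apply Euler's theorem:
  - Eulerian circuit exists iff graph is connected and all vertices have even degree
  - Eulerian path exists iff graph is connected and has 0 or 2 odd-degree vertices

Graph is connected with 0 odd-degree vertices.
Both Eulerian circuit and Eulerian path exist.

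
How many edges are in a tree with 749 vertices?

A tree on n vertices always has exactly n - 1 edges.
For n = 749: edges = 749 - 1 = 748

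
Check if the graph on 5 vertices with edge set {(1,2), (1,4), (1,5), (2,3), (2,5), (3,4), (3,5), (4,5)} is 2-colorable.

Step 1: Attempt 2-coloring using BFS:
  Start at vertex 1, assign color 0
  Color vertex 2 with color 1 (neighbor of 1)
  Color vertex 4 with color 1 (neighbor of 1)
  Color vertex 5 with color 1 (neighbor of 1)
  Color vertex 3 with color 0 (neighbor of 2)

Step 2: Conflict found! Vertices 2 and 5 are adjacent but have the same color.
This means the graph contains an odd cycle.

The graph is NOT bipartite.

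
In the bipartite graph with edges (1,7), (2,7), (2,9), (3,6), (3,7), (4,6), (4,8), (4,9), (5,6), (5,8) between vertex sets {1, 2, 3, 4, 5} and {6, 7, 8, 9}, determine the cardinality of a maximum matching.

Step 1: List the neighbors of each left vertex:
  1: 7
  2: 7, 9
  3: 6, 7
  4: 6, 8, 9
  5: 6, 8

Step 2: Greedily match left vertices, then look for augmenting paths:
  Match 1 -- 7
  Match 2 -- 9
  Match 3 -- 6
  Match 4 -- 8
  No augmenting path remains.

Step 3: Verify this is maximum:
  Matching size 4 = min(|L|, |R|) = min(5, 4), which is an upper bound, so this matching is maximum.

Maximum matching: {(1,7), (2,9), (3,6), (4,8)}
Size: 4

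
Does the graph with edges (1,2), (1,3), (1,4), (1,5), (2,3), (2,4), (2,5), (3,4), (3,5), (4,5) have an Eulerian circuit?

Step 1: Find the degree of each vertex:
  deg(1) = 4
  deg(2) = 4
  deg(3) = 4
  deg(4) = 4
  deg(5) = 4

Step 2: Count vertices with odd degree:
  All vertices have even degree (0 odd-degree vertices)

Step 3: Apply Euler's theorem:
  - Eulerian circuit exists iff graph is connected and all vertices have even degree
  - Eulerian path exists iff graph is connected and has 0 or 2 odd-degree vertices

Graph is connected with 0 odd-degree vertices.
Both Eulerian circuit and Eulerian path exist.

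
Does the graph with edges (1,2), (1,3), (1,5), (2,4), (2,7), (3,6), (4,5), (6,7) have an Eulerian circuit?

Step 1: Find the degree of each vertex:
  deg(1) = 3
  deg(2) = 3
  deg(3) = 2
  deg(4) = 2
  deg(5) = 2
  deg(6) = 2
  deg(7) = 2

Step 2: Count vertices with odd degree:
  Odd-degree vertices: 1, 2 (2 total)

Step 3: Apply Euler's theorem:
  - Eulerian circuit exists iff graph is connected and all vertices have even degree
  - Eulerian path exists iff graph is connected and has 0 or 2 odd-degree vertices

Graph is connected with exactly 2 odd-degree vertices (1, 2).
Eulerian path exists (starting and ending at the odd-degree vertices), but no Eulerian circuit.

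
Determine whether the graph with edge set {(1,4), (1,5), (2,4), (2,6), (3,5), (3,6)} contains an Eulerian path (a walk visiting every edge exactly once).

Step 1: Find the degree of each vertex:
  deg(1) = 2
  deg(2) = 2
  deg(3) = 2
  deg(4) = 2
  deg(5) = 2
  deg(6) = 2

Step 2: Count vertices with odd degree:
  All vertices have even degree (0 odd-degree vertices)

Step 3: Apply Euler's theorem:
  - Eulerian circuit exists iff graph is connected and all vertices have even degree
  - Eulerian path exists iff graph is connected and has 0 or 2 odd-degree vertices

Graph is connected with 0 odd-degree vertices.
Both Eulerian circuit and Eulerian path exist.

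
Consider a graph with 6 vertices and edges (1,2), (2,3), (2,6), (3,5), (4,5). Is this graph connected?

Step 1: Build adjacency list from edges:
  1: 2
  2: 1, 3, 6
  3: 2, 5
  4: 5
  5: 3, 4
  6: 2

Step 2: Run BFS/DFS from vertex 1:
  Visited: {1, 2, 3, 6, 5, 4}
  Reached 6 of 6 vertices

Step 3: All 6 vertices reached from vertex 1, so the graph is connected.
Answer: Yes, the graph is connected.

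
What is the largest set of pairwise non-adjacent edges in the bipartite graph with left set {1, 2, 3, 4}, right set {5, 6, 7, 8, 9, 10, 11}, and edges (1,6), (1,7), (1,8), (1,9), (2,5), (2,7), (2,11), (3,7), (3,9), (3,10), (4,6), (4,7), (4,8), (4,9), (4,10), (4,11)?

Step 1: List the neighbors of each left vertex:
  1: 6, 7, 8, 9
  2: 5, 7, 11
  3: 7, 9, 10
  4: 6, 7, 8, 9, 10, 11

Step 2: Greedily match left vertices, then look for augmenting paths:
  Match 1 -- 6
  Match 2 -- 5
  Match 3 -- 7
  Match 4 -- 8
  No augmenting path remains.

Step 3: Verify this is maximum:
  Matching size 4 = min(|L|, |R|) = min(4, 7), which is an upper bound, so this matching is maximum.

Maximum matching: {(1,6), (2,5), (3,7), (4,8)}
Size: 4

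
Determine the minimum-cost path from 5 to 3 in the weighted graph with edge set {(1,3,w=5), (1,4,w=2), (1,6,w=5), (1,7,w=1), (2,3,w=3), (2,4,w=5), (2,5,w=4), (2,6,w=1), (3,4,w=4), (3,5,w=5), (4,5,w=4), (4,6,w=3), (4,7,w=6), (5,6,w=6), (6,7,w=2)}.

Step 1: Build adjacency list with weights:
  1: 3(w=5), 4(w=2), 6(w=5), 7(w=1)
  2: 3(w=3), 4(w=5), 5(w=4), 6(w=1)
  3: 1(w=5), 2(w=3), 4(w=4), 5(w=5)
  4: 1(w=2), 2(w=5), 3(w=4), 5(w=4), 6(w=3), 7(w=6)
  5: 2(w=4), 3(w=5), 4(w=4), 6(w=6)
  6: 1(w=5), 2(w=1), 4(w=3), 5(w=6), 7(w=2)
  7: 1(w=1), 4(w=6), 6(w=2)

Step 2: Apply Dijkstra's algorithm from vertex 5:
  Visit vertex 5 (distance=0)
    Update dist[2] = 4
    Update dist[3] = 5
    Update dist[4] = 4
    Update dist[6] = 6
  Visit vertex 2 (distance=4)
    Update dist[6] = 5
  Visit vertex 4 (distance=4)
    Update dist[1] = 6
    Update dist[7] = 10
  Visit vertex 3 (distance=5)

Step 3: Shortest path: 5 -> 3
Total weight: 5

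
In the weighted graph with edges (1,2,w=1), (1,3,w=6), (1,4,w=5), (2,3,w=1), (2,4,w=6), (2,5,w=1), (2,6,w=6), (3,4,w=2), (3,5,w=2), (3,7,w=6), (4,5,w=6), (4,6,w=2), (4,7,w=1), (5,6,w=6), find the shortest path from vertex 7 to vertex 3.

Step 1: Build adjacency list with weights:
  1: 2(w=1), 3(w=6), 4(w=5)
  2: 1(w=1), 3(w=1), 4(w=6), 5(w=1), 6(w=6)
  3: 1(w=6), 2(w=1), 4(w=2), 5(w=2), 7(w=6)
  4: 1(w=5), 2(w=6), 3(w=2), 5(w=6), 6(w=2), 7(w=1)
  5: 2(w=1), 3(w=2), 4(w=6), 6(w=6)
  6: 2(w=6), 4(w=2), 5(w=6)
  7: 3(w=6), 4(w=1)

Step 2: Apply Dijkstra's algorithm from vertex 7:
  Visit vertex 7 (distance=0)
    Update dist[3] = 6
    Update dist[4] = 1
  Visit vertex 4 (distance=1)
    Update dist[1] = 6
    Update dist[2] = 7
    Update dist[3] = 3
    Update dist[5] = 7
    Update dist[6] = 3
  Visit vertex 3 (distance=3)
    Update dist[2] = 4
    Update dist[5] = 5

Step 3: Shortest path: 7 -> 4 -> 3
Total weight: 1 + 2 = 3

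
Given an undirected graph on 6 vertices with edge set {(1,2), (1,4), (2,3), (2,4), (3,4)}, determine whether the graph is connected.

Step 1: Build adjacency list from edges:
  1: 2, 4
  2: 1, 3, 4
  3: 2, 4
  4: 1, 2, 3
  5: (none)
  6: (none)

Step 2: Run BFS/DFS from vertex 1:
  Visited: {1, 2, 4, 3}
  Reached 4 of 6 vertices

Step 3: Only 4 of 6 vertices reached. Graph is disconnected.
Connected components: {1, 2, 3, 4}, {5}, {6}
Answer: No, the graph is not connected (3 components).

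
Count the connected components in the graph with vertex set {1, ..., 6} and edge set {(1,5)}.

Step 1: Build adjacency list from edges:
  1: 5
  2: (none)
  3: (none)
  4: (none)
  5: 1
  6: (none)

Step 2: Run BFS/DFS from vertex 1:
  Visited: {1, 5}
  Reached 2 of 6 vertices

Step 3: Only 2 of 6 vertices reached. Graph is disconnected.
Connected components: {1, 5}, {2}, {3}, {4}, {6}
Number of connected components: 5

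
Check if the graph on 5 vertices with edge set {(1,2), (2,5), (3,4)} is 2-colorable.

Step 1: Attempt 2-coloring using BFS:
  Start at vertex 1, assign color 0
  Color vertex 2 with color 1 (neighbor of 1)
  Color vertex 5 with color 0 (neighbor of 2)
  Start new component at vertex 3, assign color 0
  Color vertex 4 with color 1 (neighbor of 3)

Step 2: 2-coloring succeeded. No conflicts found.
  Set A (color 0): {1, 3, 5}
  Set B (color 1): {2, 4}

The graph is bipartite with partition {1, 3, 5}, {2, 4}.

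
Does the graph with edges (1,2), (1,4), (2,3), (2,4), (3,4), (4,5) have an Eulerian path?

Step 1: Find the degree of each vertex:
  deg(1) = 2
  deg(2) = 3
  deg(3) = 2
  deg(4) = 4
  deg(5) = 1

Step 2: Count vertices with odd degree:
  Odd-degree vertices: 2, 5 (2 total)

Step 3: Apply Euler's theorem:
  - Eulerian circuit exists iff graph is connected and all vertices have even degree
  - Eulerian path exists iff graph is connected and has 0 or 2 odd-degree vertices

Graph is connected with exactly 2 odd-degree vertices (2, 5).
Eulerian path exists (starting and ending at the odd-degree vertices), but no Eulerian circuit.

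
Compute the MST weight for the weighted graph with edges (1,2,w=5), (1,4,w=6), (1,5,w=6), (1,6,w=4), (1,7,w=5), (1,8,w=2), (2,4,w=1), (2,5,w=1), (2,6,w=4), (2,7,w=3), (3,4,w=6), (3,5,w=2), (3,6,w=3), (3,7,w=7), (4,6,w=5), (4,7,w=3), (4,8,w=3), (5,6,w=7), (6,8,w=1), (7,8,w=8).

Apply Kruskal's algorithm (sort edges by weight, add if no cycle):

Sorted edges by weight:
  (2,5) w=1
  (2,4) w=1
  (6,8) w=1
  (1,8) w=2
  (3,5) w=2
  (2,7) w=3
  (3,6) w=3
  (4,7) w=3
  (4,8) w=3
  (1,6) w=4
  (2,6) w=4
  (1,2) w=5
  (1,7) w=5
  (4,6) w=5
  (1,4) w=6
  (1,5) w=6
  (3,4) w=6
  (3,7) w=7
  (5,6) w=7
  (7,8) w=8

Add edge (2,5) w=1 -- no cycle. Running total: 1
Add edge (2,4) w=1 -- no cycle. Running total: 2
Add edge (6,8) w=1 -- no cycle. Running total: 3
Add edge (1,8) w=2 -- no cycle. Running total: 5
Add edge (3,5) w=2 -- no cycle. Running total: 7
Add edge (2,7) w=3 -- no cycle. Running total: 10
Add edge (3,6) w=3 -- no cycle. Running total: 13

MST edges: (2,5,w=1), (2,4,w=1), (6,8,w=1), (1,8,w=2), (3,5,w=2), (2,7,w=3), (3,6,w=3)
Total MST weight: 1 + 1 + 1 + 2 + 2 + 3 + 3 = 13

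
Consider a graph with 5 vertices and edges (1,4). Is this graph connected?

Step 1: Build adjacency list from edges:
  1: 4
  2: (none)
  3: (none)
  4: 1
  5: (none)

Step 2: Run BFS/DFS from vertex 1:
  Visited: {1, 4}
  Reached 2 of 5 vertices

Step 3: Only 2 of 5 vertices reached. Graph is disconnected.
Connected components: {1, 4}, {2}, {3}, {5}
Answer: No, the graph is not connected (4 components).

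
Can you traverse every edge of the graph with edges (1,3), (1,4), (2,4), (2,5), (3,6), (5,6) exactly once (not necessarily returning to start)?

Step 1: Find the degree of each vertex:
  deg(1) = 2
  deg(2) = 2
  deg(3) = 2
  deg(4) = 2
  deg(5) = 2
  deg(6) = 2

Step 2: Count vertices with odd degree:
  All vertices have even degree (0 odd-degree vertices)

Step 3: Apply Euler's theorem:
  - Eulerian circuit exists iff graph is connected and all vertices have even degree
  - Eulerian path exists iff graph is connected and has 0 or 2 odd-degree vertices

Graph is connected with 0 odd-degree vertices.
Both Eulerian circuit and Eulerian path exist.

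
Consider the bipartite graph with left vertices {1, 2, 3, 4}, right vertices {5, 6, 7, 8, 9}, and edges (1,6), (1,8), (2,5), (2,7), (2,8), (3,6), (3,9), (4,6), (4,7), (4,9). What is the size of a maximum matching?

Step 1: List the neighbors of each left vertex:
  1: 6, 8
  2: 5, 7, 8
  3: 6, 9
  4: 6, 7, 9

Step 2: Greedily match left vertices, then look for augmenting paths:
  Match 1 -- 6
  Match 2 -- 5
  Match 3 -- 9
  Match 4 -- 7
  No augmenting path remains.

Step 3: Verify this is maximum:
  Matching size 4 = min(|L|, |R|) = min(4, 5), which is an upper bound, so this matching is maximum.

Maximum matching: {(1,6), (2,5), (3,9), (4,7)}
Size: 4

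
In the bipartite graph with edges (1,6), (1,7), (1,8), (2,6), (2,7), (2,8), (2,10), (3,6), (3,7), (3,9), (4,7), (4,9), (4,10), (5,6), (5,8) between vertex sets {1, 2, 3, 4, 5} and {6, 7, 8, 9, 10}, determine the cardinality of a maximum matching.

Step 1: List the neighbors of each left vertex:
  1: 6, 7, 8
  2: 6, 7, 8, 10
  3: 6, 7, 9
  4: 7, 9, 10
  5: 6, 8

Step 2: Greedily match left vertices, then look for augmenting paths:
  Match 1 -- 6
  Match 2 -- 7
  Match 3 -- 9
  Match 4 -- 10
  Match 5 -- 8
  No augmenting path remains.

Step 3: Verify this is maximum:
  Matching size 5 = min(|L|, |R|) = min(5, 5), which is an upper bound, so this matching is maximum.

Maximum matching: {(1,6), (2,7), (3,9), (4,10), (5,8)}
Size: 5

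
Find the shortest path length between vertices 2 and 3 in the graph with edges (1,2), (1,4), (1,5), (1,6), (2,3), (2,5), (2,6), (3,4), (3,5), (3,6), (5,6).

Step 1: Build adjacency list:
  1: 2, 4, 5, 6
  2: 1, 3, 5, 6
  3: 2, 4, 5, 6
  4: 1, 3
  5: 1, 2, 3, 6
  6: 1, 2, 3, 5

Step 2: BFS from vertex 2 to find shortest path to 3:
  vertex 1 reached at distance 1
  vertex 3 reached at distance 1

Step 3: Shortest path: 2 -> 3
Path length: 1 edge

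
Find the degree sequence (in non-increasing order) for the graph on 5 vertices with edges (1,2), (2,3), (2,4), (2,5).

Step 1: Count edges incident to each vertex:
  deg(1) = 1 (neighbors: 2)
  deg(2) = 4 (neighbors: 1, 3, 4, 5)
  deg(3) = 1 (neighbors: 2)
  deg(4) = 1 (neighbors: 2)
  deg(5) = 1 (neighbors: 2)

Step 2: Sort degrees in non-increasing order:
  Degrees: [1, 4, 1, 1, 1] -> sorted: [4, 1, 1, 1, 1]

Degree sequence: [4, 1, 1, 1, 1]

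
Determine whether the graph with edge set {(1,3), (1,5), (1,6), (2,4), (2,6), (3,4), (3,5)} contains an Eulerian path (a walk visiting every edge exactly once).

Step 1: Find the degree of each vertex:
  deg(1) = 3
  deg(2) = 2
  deg(3) = 3
  deg(4) = 2
  deg(5) = 2
  deg(6) = 2

Step 2: Count vertices with odd degree:
  Odd-degree vertices: 1, 3 (2 total)

Step 3: Apply Euler's theorem:
  - Eulerian circuit exists iff graph is connected and all vertices have even degree
  - Eulerian path exists iff graph is connected and has 0 or 2 odd-degree vertices

Graph is connected with exactly 2 odd-degree vertices (1, 3).
Eulerian path exists (starting and ending at the odd-degree vertices), but no Eulerian circuit.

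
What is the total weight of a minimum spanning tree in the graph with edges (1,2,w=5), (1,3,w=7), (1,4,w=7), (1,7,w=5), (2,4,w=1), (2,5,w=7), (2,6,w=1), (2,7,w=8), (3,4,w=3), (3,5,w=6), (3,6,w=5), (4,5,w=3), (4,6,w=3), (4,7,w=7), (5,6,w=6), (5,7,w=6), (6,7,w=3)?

Apply Kruskal's algorithm (sort edges by weight, add if no cycle):

Sorted edges by weight:
  (2,4) w=1
  (2,6) w=1
  (3,4) w=3
  (4,5) w=3
  (4,6) w=3
  (6,7) w=3
  (1,7) w=5
  (1,2) w=5
  (3,6) w=5
  (3,5) w=6
  (5,6) w=6
  (5,7) w=6
  (1,3) w=7
  (1,4) w=7
  (2,5) w=7
  (4,7) w=7
  (2,7) w=8

Add edge (2,4) w=1 -- no cycle. Running total: 1
Add edge (2,6) w=1 -- no cycle. Running total: 2
Add edge (3,4) w=3 -- no cycle. Running total: 5
Add edge (4,5) w=3 -- no cycle. Running total: 8
Skip edge (4,6) w=3 -- would create cycle
Add edge (6,7) w=3 -- no cycle. Running total: 11
Add edge (1,7) w=5 -- no cycle. Running total: 16

MST edges: (2,4,w=1), (2,6,w=1), (3,4,w=3), (4,5,w=3), (6,7,w=3), (1,7,w=5)
Total MST weight: 1 + 1 + 3 + 3 + 3 + 5 = 16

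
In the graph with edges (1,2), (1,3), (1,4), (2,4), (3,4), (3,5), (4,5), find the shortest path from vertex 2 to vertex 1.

Step 1: Build adjacency list:
  1: 2, 3, 4
  2: 1, 4
  3: 1, 4, 5
  4: 1, 2, 3, 5
  5: 3, 4

Step 2: BFS from vertex 2 to find shortest path to 1:
  vertex 1 reached at distance 1

Step 3: Shortest path: 2 -> 1
Path length: 1 edge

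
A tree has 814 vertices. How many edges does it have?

A tree on n vertices always has exactly n - 1 edges.
For n = 814: edges = 814 - 1 = 813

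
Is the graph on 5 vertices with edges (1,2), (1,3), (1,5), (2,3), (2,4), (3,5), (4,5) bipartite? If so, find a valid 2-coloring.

Step 1: Attempt 2-coloring using BFS:
  Start at vertex 1, assign color 0
  Color vertex 2 with color 1 (neighbor of 1)
  Color vertex 3 with color 1 (neighbor of 1)
  Color vertex 5 with color 1 (neighbor of 1)

Step 2: Conflict found! Vertices 2 and 3 are adjacent but have the same color.
This means the graph contains an odd cycle.

The graph is NOT bipartite.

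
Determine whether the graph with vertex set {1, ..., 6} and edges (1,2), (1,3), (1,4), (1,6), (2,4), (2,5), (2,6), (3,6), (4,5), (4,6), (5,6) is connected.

Step 1: Build adjacency list from edges:
  1: 2, 3, 4, 6
  2: 1, 4, 5, 6
  3: 1, 6
  4: 1, 2, 5, 6
  5: 2, 4, 6
  6: 1, 2, 3, 4, 5

Step 2: Run BFS/DFS from vertex 1:
  Visited: {1, 2, 3, 4, 6, 5}
  Reached 6 of 6 vertices

Step 3: All 6 vertices reached from vertex 1, so the graph is connected.
Answer: Yes, the graph is connected.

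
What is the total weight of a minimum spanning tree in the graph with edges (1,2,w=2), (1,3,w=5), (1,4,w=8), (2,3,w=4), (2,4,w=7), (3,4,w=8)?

Apply Kruskal's algorithm (sort edges by weight, add if no cycle):

Sorted edges by weight:
  (1,2) w=2
  (2,3) w=4
  (1,3) w=5
  (2,4) w=7
  (1,4) w=8
  (3,4) w=8

Add edge (1,2) w=2 -- no cycle. Running total: 2
Add edge (2,3) w=4 -- no cycle. Running total: 6
Skip edge (1,3) w=5 -- would create cycle
Add edge (2,4) w=7 -- no cycle. Running total: 13

MST edges: (1,2,w=2), (2,3,w=4), (2,4,w=7)
Total MST weight: 2 + 4 + 7 = 13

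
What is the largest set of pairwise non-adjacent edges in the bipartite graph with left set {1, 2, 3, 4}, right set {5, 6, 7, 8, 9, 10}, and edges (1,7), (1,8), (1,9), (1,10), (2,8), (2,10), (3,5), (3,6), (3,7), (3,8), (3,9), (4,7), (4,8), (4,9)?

Step 1: List the neighbors of each left vertex:
  1: 7, 8, 9, 10
  2: 8, 10
  3: 5, 6, 7, 8, 9
  4: 7, 8, 9

Step 2: Greedily match left vertices, then look for augmenting paths:
  Match 1 -- 7
  Match 2 -- 8
  Match 3 -- 5
  Match 4 -- 9
  No augmenting path remains.

Step 3: Verify this is maximum:
  Matching size 4 = min(|L|, |R|) = min(4, 6), which is an upper bound, so this matching is maximum.

Maximum matching: {(1,7), (2,8), (3,5), (4,9)}
Size: 4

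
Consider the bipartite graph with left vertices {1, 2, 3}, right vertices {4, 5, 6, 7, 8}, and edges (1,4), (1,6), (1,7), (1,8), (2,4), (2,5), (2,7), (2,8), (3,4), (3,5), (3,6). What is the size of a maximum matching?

Step 1: List the neighbors of each left vertex:
  1: 4, 6, 7, 8
  2: 4, 5, 7, 8
  3: 4, 5, 6

Step 2: Greedily match left vertices, then look for augmenting paths:
  Match 1 -- 4
  Match 2 -- 5
  Match 3 -- 6
  No augmenting path remains.

Step 3: Verify this is maximum:
  Matching size 3 = min(|L|, |R|) = min(3, 5), which is an upper bound, so this matching is maximum.

Maximum matching: {(1,4), (2,5), (3,6)}
Size: 3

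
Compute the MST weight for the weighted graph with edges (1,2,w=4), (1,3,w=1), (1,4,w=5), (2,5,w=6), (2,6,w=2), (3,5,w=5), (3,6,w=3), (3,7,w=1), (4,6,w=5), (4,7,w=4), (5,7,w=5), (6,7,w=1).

Apply Kruskal's algorithm (sort edges by weight, add if no cycle):

Sorted edges by weight:
  (1,3) w=1
  (3,7) w=1
  (6,7) w=1
  (2,6) w=2
  (3,6) w=3
  (1,2) w=4
  (4,7) w=4
  (1,4) w=5
  (3,5) w=5
  (4,6) w=5
  (5,7) w=5
  (2,5) w=6

Add edge (1,3) w=1 -- no cycle. Running total: 1
Add edge (3,7) w=1 -- no cycle. Running total: 2
Add edge (6,7) w=1 -- no cycle. Running total: 3
Add edge (2,6) w=2 -- no cycle. Running total: 5
Skip edge (3,6) w=3 -- would create cycle
Skip edge (1,2) w=4 -- would create cycle
Add edge (4,7) w=4 -- no cycle. Running total: 9
Skip edge (1,4) w=5 -- would create cycle
Add edge (3,5) w=5 -- no cycle. Running total: 14

MST edges: (1,3,w=1), (3,7,w=1), (6,7,w=1), (2,6,w=2), (4,7,w=4), (3,5,w=5)
Total MST weight: 1 + 1 + 1 + 2 + 4 + 5 = 14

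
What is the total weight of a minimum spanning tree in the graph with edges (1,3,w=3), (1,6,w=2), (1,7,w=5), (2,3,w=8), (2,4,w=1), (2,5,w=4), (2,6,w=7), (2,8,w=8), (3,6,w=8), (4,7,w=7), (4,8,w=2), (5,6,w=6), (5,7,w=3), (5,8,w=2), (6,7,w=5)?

Apply Kruskal's algorithm (sort edges by weight, add if no cycle):

Sorted edges by weight:
  (2,4) w=1
  (1,6) w=2
  (4,8) w=2
  (5,8) w=2
  (1,3) w=3
  (5,7) w=3
  (2,5) w=4
  (1,7) w=5
  (6,7) w=5
  (5,6) w=6
  (2,6) w=7
  (4,7) w=7
  (2,3) w=8
  (2,8) w=8
  (3,6) w=8

Add edge (2,4) w=1 -- no cycle. Running total: 1
Add edge (1,6) w=2 -- no cycle. Running total: 3
Add edge (4,8) w=2 -- no cycle. Running total: 5
Add edge (5,8) w=2 -- no cycle. Running total: 7
Add edge (1,3) w=3 -- no cycle. Running total: 10
Add edge (5,7) w=3 -- no cycle. Running total: 13
Skip edge (2,5) w=4 -- would create cycle
Add edge (1,7) w=5 -- no cycle. Running total: 18

MST edges: (2,4,w=1), (1,6,w=2), (4,8,w=2), (5,8,w=2), (1,3,w=3), (5,7,w=3), (1,7,w=5)
Total MST weight: 1 + 2 + 2 + 2 + 3 + 3 + 5 = 18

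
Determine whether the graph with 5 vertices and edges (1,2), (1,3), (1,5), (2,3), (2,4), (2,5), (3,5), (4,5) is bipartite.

Step 1: Attempt 2-coloring using BFS:
  Start at vertex 1, assign color 0
  Color vertex 2 with color 1 (neighbor of 1)
  Color vertex 3 with color 1 (neighbor of 1)
  Color vertex 5 with color 1 (neighbor of 1)

Step 2: Conflict found! Vertices 2 and 3 are adjacent but have the same color.
This means the graph contains an odd cycle.

The graph is NOT bipartite.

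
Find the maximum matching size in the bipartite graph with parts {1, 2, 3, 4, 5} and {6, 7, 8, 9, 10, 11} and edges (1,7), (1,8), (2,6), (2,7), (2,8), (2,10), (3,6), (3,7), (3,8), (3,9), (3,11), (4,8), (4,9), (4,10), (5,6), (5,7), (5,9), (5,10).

Step 1: List the neighbors of each left vertex:
  1: 7, 8
  2: 6, 7, 8, 10
  3: 6, 7, 8, 9, 11
  4: 8, 9, 10
  5: 6, 7, 9, 10

Step 2: Greedily match left vertices, then look for augmenting paths:
  Match 1 -- 7
  Match 2 -- 6
  Match 3 -- 8
  Match 4 -- 9
  Match 5 -- 10
  No augmenting path remains.

Step 3: Verify this is maximum:
  Matching size 5 = min(|L|, |R|) = min(5, 6), which is an upper bound, so this matching is maximum.

Maximum matching: {(1,7), (2,6), (3,8), (4,9), (5,10)}
Size: 5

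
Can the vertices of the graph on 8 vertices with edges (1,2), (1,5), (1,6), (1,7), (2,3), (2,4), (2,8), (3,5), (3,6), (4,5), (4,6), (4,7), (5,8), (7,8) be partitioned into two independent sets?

Step 1: Attempt 2-coloring using BFS:
  Start at vertex 1, assign color 0
  Color vertex 2 with color 1 (neighbor of 1)
  Color vertex 5 with color 1 (neighbor of 1)
  Color vertex 6 with color 1 (neighbor of 1)
  Color vertex 7 with color 1 (neighbor of 1)
  Color vertex 3 with color 0 (neighbor of 2)
  Color vertex 4 with color 0 (neighbor of 2)
  Color vertex 8 with color 0 (neighbor of 2)

Step 2: 2-coloring succeeded. No conflicts found.
  Set A (color 0): {1, 3, 4, 8}
  Set B (color 1): {2, 5, 6, 7}

The graph is bipartite with partition {1, 3, 4, 8}, {2, 5, 6, 7}.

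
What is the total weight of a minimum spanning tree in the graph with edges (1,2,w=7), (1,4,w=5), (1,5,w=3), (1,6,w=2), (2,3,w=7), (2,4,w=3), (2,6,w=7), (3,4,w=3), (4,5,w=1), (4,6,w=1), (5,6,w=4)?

Apply Kruskal's algorithm (sort edges by weight, add if no cycle):

Sorted edges by weight:
  (4,6) w=1
  (4,5) w=1
  (1,6) w=2
  (1,5) w=3
  (2,4) w=3
  (3,4) w=3
  (5,6) w=4
  (1,4) w=5
  (1,2) w=7
  (2,3) w=7
  (2,6) w=7

Add edge (4,6) w=1 -- no cycle. Running total: 1
Add edge (4,5) w=1 -- no cycle. Running total: 2
Add edge (1,6) w=2 -- no cycle. Running total: 4
Skip edge (1,5) w=3 -- would create cycle
Add edge (2,4) w=3 -- no cycle. Running total: 7
Add edge (3,4) w=3 -- no cycle. Running total: 10

MST edges: (4,6,w=1), (4,5,w=1), (1,6,w=2), (2,4,w=3), (3,4,w=3)
Total MST weight: 1 + 1 + 2 + 3 + 3 = 10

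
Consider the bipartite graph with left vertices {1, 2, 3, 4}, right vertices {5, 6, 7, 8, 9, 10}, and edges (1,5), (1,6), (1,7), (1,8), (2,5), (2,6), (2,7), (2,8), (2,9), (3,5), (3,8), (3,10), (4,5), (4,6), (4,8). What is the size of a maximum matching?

Step 1: List the neighbors of each left vertex:
  1: 5, 6, 7, 8
  2: 5, 6, 7, 8, 9
  3: 5, 8, 10
  4: 5, 6, 8

Step 2: Greedily match left vertices, then look for augmenting paths:
  Match 1 -- 7
  Match 2 -- 6
  Match 3 -- 8
  Match 4 -- 5
  No augmenting path remains.

Step 3: Verify this is maximum:
  Matching size 4 = min(|L|, |R|) = min(4, 6), which is an upper bound, so this matching is maximum.

Maximum matching: {(1,7), (2,6), (3,8), (4,5)}
Size: 4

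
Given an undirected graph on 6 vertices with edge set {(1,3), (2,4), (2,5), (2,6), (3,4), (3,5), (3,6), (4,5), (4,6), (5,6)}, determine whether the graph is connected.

Step 1: Build adjacency list from edges:
  1: 3
  2: 4, 5, 6
  3: 1, 4, 5, 6
  4: 2, 3, 5, 6
  5: 2, 3, 4, 6
  6: 2, 3, 4, 5

Step 2: Run BFS/DFS from vertex 1:
  Visited: {1, 3, 4, 5, 6, 2}
  Reached 6 of 6 vertices

Step 3: All 6 vertices reached from vertex 1, so the graph is connected.
Answer: Yes, the graph is connected.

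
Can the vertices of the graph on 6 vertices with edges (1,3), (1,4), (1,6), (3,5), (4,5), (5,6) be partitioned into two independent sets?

Step 1: Attempt 2-coloring using BFS:
  Start at vertex 1, assign color 0
  Color vertex 3 with color 1 (neighbor of 1)
  Color vertex 4 with color 1 (neighbor of 1)
  Color vertex 6 with color 1 (neighbor of 1)
  Color vertex 5 with color 0 (neighbor of 3)
  Start new component at vertex 2, assign color 0

Step 2: 2-coloring succeeded. No conflicts found.
  Set A (color 0): {1, 2, 5}
  Set B (color 1): {3, 4, 6}

The graph is bipartite with partition {1, 2, 5}, {3, 4, 6}.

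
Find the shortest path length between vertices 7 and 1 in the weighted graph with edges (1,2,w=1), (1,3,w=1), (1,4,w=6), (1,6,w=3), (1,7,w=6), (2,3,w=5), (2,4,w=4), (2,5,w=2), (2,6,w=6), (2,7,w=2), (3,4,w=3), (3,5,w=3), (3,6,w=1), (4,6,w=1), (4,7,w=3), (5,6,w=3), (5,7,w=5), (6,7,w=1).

Step 1: Build adjacency list with weights:
  1: 2(w=1), 3(w=1), 4(w=6), 6(w=3), 7(w=6)
  2: 1(w=1), 3(w=5), 4(w=4), 5(w=2), 6(w=6), 7(w=2)
  3: 1(w=1), 2(w=5), 4(w=3), 5(w=3), 6(w=1)
  4: 1(w=6), 2(w=4), 3(w=3), 6(w=1), 7(w=3)
  5: 2(w=2), 3(w=3), 6(w=3), 7(w=5)
  6: 1(w=3), 2(w=6), 3(w=1), 4(w=1), 5(w=3), 7(w=1)
  7: 1(w=6), 2(w=2), 4(w=3), 5(w=5), 6(w=1)

Step 2: Apply Dijkstra's algorithm from vertex 7:
  Visit vertex 7 (distance=0)
    Update dist[1] = 6
    Update dist[2] = 2
    Update dist[4] = 3
    Update dist[5] = 5
    Update dist[6] = 1
  Visit vertex 6 (distance=1)
    Update dist[1] = 4
    Update dist[3] = 2
    Update dist[4] = 2
    Update dist[5] = 4
  Visit vertex 2 (distance=2)
    Update dist[1] = 3
  Visit vertex 3 (distance=2)
  Visit vertex 4 (distance=2)
  Visit vertex 1 (distance=3)

Step 3: Shortest path: 7 -> 2 -> 1
Total weight: 2 + 1 = 3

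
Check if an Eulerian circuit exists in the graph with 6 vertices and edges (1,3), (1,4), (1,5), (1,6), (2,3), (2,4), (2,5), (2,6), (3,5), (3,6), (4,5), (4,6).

Step 1: Find the degree of each vertex:
  deg(1) = 4
  deg(2) = 4
  deg(3) = 4
  deg(4) = 4
  deg(5) = 4
  deg(6) = 4

Step 2: Count vertices with odd degree:
  All vertices have even degree (0 odd-degree vertices)

Step 3: Apply Euler's theorem:
  - Eulerian circuit exists iff graph is connected and all vertices have even degree
  - Eulerian path exists iff graph is connected and has 0 or 2 odd-degree vertices

Graph is connected with 0 odd-degree vertices.
Both Eulerian circuit and Eulerian path exist.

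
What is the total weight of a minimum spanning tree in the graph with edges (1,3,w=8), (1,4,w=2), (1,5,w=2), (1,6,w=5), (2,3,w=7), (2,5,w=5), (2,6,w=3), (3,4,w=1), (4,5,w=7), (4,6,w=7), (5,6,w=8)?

Apply Kruskal's algorithm (sort edges by weight, add if no cycle):

Sorted edges by weight:
  (3,4) w=1
  (1,5) w=2
  (1,4) w=2
  (2,6) w=3
  (1,6) w=5
  (2,5) w=5
  (2,3) w=7
  (4,5) w=7
  (4,6) w=7
  (1,3) w=8
  (5,6) w=8

Add edge (3,4) w=1 -- no cycle. Running total: 1
Add edge (1,5) w=2 -- no cycle. Running total: 3
Add edge (1,4) w=2 -- no cycle. Running total: 5
Add edge (2,6) w=3 -- no cycle. Running total: 8
Add edge (1,6) w=5 -- no cycle. Running total: 13

MST edges: (3,4,w=1), (1,5,w=2), (1,4,w=2), (2,6,w=3), (1,6,w=5)
Total MST weight: 1 + 2 + 2 + 3 + 5 = 13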